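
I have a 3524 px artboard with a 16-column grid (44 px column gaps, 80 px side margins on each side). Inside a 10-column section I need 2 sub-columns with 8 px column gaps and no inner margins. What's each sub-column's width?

Outer content = 3524 − 2·80 = 3364 px.
Subtracting 15 column gaps of 44 leaves 2704 for 16 columns, so c = 169 px.
Span of 10: 10·169 + 9·44 = 1690 + 396 = 2086 px.
2086 − 1·8 = 2078; ÷2 gives d = 1039 px.

1039 px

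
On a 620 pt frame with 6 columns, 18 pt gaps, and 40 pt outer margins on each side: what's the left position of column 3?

Subtract both margins: 620 − 2·40 = 540 pt.
Subtracting 5 gaps of 18 leaves 450 for 6 columns, so c = 75 pt.
Column 3 starts at margin + 2·(column + gutter) = 40 + 2·93 = 226 pt.

226 pt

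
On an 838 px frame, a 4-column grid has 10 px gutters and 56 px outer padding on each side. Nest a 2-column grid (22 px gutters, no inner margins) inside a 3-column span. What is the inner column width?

260 px

Inside the margins: 838 − 112 = 726 px.
4 columns + 3 gutters: 4c + 3·10 = 726.
4c = 726 − 30 = 696, so c = 174 px.
3-column span = 3·174 + 2·10 = 542 px.
2 columns + 1 gutter: 2d + 1·22 = 542.
2d = 542 − 22 = 520, so d = 260 px.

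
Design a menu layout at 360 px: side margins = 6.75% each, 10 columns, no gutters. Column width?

31.14 px

Each margin = 6.75% of 360 = 24.3 px; content = 360 − 2·24.3 = 311.4 px.
10c = 311.4 → c = 31.14 px.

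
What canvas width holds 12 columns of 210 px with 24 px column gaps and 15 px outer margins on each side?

2814 px

Total width: 2·15 + 12·210 + 11·24 = 2814 px.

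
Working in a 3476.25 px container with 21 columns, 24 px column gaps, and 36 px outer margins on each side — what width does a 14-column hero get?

Take off 72 px of margins, leaving 3404.25 px.
21c + 20·24 = 3404.25 → 21c = 2924.25 → c = 139.25 px.
14-column span = 14·139.25 + 13·24 = 2261.5 px.

2261.5 px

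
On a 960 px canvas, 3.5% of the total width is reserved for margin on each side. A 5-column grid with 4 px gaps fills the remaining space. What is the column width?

Margins: 3.5% × 960 = 33.6 px each, so content = 960 − 67.2 = 892.8 px.
892.8 − 4·4 = 876.8; ÷5 gives c = 175.36 px.

175.36 px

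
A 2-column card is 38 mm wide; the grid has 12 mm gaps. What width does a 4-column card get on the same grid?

2c + 1·12 = 38 → 2c = 26 → c = 13 mm.
Span of 4: 4·13 + 3·12 = 52 + 36 = 88 mm.

88 mm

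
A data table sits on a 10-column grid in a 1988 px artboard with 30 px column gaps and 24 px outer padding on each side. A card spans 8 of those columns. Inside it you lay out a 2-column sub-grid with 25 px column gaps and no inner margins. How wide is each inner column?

760.5 px

Take off 48 px of margins, leaving 1940 px.
10c + 9·30 = 1940 → 10c = 1670 → c = 167 px.
8 columns plus 7 column gaps: 1336 + 210 = 1546 px.
2 columns + 1 column gap: 2d + 1·25 = 1546.
2d = 1546 − 25 = 1521, so d = 760.5 px.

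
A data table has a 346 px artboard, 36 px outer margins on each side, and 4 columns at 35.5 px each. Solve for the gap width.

Take off 72 px of margins, leaving 274 px.
Columns use 142 px, leaving 132 px across 3 gaps = 44 px each.

44 px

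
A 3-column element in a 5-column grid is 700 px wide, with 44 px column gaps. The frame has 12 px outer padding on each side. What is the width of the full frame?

3c + 2·44 = 700 → 3c = 612 → c = 204 px.
Total width: 2·12 + 5·204 + 4·44 = 1220 px.

1220 px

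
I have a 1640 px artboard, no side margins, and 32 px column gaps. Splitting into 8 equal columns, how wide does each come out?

177 px

8 columns + 7 column gaps: 8c + 7·32 = 1640.
8c = 1640 − 224 = 1416, so c = 177 px.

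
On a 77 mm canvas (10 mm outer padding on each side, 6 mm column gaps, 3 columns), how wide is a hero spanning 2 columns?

36 mm

Take off 20 mm of margins, leaving 57 mm.
57 − 2·6 = 45; ÷3 gives c = 15 mm.
2 columns plus 1 column gap: 30 + 6 = 36 mm.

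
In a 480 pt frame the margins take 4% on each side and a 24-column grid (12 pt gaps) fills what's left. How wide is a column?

Each margin = 4% of 480 = 19.2 pt; content = 480 − 2·19.2 = 441.6 pt.
441.6 − 23·12 = 165.6; ÷24 gives c = 6.9 pt.

6.9 pt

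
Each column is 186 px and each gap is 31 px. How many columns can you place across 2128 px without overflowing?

k columns need k·186 + (k−1)·31 = k·217 − 31.
k·217 − 31 ≤ 2128 → k ≤ 2159 / 217 ≈ 9.95, so k = 9.

9 columns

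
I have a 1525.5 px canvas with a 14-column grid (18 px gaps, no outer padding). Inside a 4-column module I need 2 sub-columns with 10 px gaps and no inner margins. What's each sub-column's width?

206.5 px

14 columns + 13 gaps: 14c + 13·18 = 1525.5.
14c = 1525.5 − 234 = 1291.5, so c = 92.25 px.
Span of 4: 4·92.25 + 3·18 = 369 + 54 = 423 px.
423 − 1·10 = 413; ÷2 gives d = 206.5 px.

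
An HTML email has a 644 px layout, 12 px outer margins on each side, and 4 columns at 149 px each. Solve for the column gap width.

8 px

Inside the margins: 644 − 24 = 620 px.
4·149 + 3g = 620 → 3g = 24 → g = 8 px.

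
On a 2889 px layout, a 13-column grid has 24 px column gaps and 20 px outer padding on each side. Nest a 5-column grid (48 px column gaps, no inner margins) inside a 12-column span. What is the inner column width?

Outer content = 2889 − 2·20 = 2849 px.
13 columns + 12 column gaps: 13c + 12·24 = 2849.
13c = 2849 − 288 = 2561, so c = 197 px.
12 columns plus 11 column gaps: 2364 + 264 = 2628 px.
Subtracting 4 column gaps of 48 leaves 2436 for 5 columns, so d = 487.2 px.

487.2 px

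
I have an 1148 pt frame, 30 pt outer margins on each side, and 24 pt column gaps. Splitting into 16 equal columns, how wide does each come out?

45.5 pt

Subtract both margins: 1148 − 2·30 = 1088 pt.
Subtracting 15 column gaps of 24 leaves 728 for 16 columns, so c = 45.5 pt.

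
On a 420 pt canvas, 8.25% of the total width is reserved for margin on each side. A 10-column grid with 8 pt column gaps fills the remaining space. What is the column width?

27.87 pt

Each margin = 8.25% of 420 = 34.65 pt; content = 420 − 2·34.65 = 350.7 pt.
Subtracting 9 column gaps of 8 leaves 278.7 for 10 columns, so c = 27.87 pt.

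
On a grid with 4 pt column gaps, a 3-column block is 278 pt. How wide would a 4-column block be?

372 pt

278 − 2·4 = 270; ÷3 gives c = 90 pt.
4-column span = 4·90 + 3·4 = 372 pt.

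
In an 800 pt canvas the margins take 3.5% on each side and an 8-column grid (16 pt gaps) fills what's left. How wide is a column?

79 pt

Margins: 3.5% × 800 = 28 pt each, so content = 800 − 56 = 744 pt.
Subtracting 7 gaps of 16 leaves 632 for 8 columns, so c = 79 pt.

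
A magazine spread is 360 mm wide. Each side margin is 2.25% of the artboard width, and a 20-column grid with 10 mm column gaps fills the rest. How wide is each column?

360 × (1 − 2·2.25%) = 360 × 95.5% = 343.8 mm for the columns.
Subtracting 19 column gaps of 10 leaves 153.8 for 20 columns, so c = 7.69 mm.

7.69 mm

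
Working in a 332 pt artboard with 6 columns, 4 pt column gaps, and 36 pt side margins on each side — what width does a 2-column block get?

84 pt

Inside the margins: 332 − 72 = 260 pt.
260 − 5·4 = 240; ÷6 gives c = 40 pt.
2-column span = 2·40 + 1·4 = 84 pt.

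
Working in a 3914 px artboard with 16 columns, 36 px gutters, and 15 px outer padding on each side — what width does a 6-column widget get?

Content width = 3914 − 2·15 = 3884 px.
Subtracting 15 gutters of 36 leaves 3344 for 16 columns, so c = 209 px.
Span of 6: 6·209 + 5·36 = 1254 + 180 = 1434 px.

1434 px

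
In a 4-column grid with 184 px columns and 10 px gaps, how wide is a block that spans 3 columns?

Span of 3: 3·184 + 2·10 = 552 + 20 = 572 px.

572 px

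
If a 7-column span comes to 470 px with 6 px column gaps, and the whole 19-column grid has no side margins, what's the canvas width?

Subtracting 6 column gaps of 6 leaves 434 for 7 columns, so c = 62 px.
Canvas = 19·62 + 18·6 = 1178 + 108 = 1286 px.

1286 px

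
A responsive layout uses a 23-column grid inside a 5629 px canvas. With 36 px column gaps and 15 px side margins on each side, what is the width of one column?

209 px

Inside the margins: 5629 − 30 = 5599 px.
23 columns + 22 column gaps: 23c + 22·36 = 5599.
23c = 5599 − 792 = 4807, so c = 209 px.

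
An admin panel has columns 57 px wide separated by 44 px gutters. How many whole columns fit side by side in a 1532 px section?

Each extra column adds 57 + 44 = 101 px.
(1532 + 44) / 101 = 15.60, so 15 columns fit.

15 columns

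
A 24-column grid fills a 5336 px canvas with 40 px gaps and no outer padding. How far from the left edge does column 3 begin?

448 px

24 columns + 23 gaps: 24c + 23·40 = 5336.
24c = 5336 − 920 = 4416, so c = 184 px.
No margin, so column 3 starts at 2·(column + gutter) = 2·224 = 448 px.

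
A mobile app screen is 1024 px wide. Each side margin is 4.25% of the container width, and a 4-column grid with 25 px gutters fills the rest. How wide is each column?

1024 × (1 − 2·4.25%) = 1024 × 91.5% = 936.96 px for the columns.
936.96 − 3·25 = 861.96; ÷4 gives c = 215.49 px.

215.49 px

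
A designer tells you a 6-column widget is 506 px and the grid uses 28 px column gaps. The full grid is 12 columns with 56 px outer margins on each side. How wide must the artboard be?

1152 px

6 columns + 5 column gaps: 6c + 5·28 = 506.
6c = 506 − 140 = 366, so c = 61 px.
Total width: 2·56 + 12·61 + 11·28 = 1152 px.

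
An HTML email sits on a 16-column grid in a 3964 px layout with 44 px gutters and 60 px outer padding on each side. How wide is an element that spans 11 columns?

2629 px

Subtract both margins: 3964 − 2·60 = 3844 px.
16c + 15·44 = 3844 → 16c = 3184 → c = 199 px.
Span of 11: 11·199 + 10·44 = 2189 + 440 = 2629 px.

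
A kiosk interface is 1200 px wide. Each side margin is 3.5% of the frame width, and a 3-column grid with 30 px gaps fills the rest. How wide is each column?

Each margin = 3.5% of 1200 = 42 px; content = 1200 − 2·42 = 1116 px.
3 columns + 2 gaps: 3c + 2·30 = 1116.
3c = 1116 − 60 = 1056, so c = 352 px.

352 px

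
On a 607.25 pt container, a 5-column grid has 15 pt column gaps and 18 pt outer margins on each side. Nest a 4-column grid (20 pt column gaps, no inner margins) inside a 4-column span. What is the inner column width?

Take off 36 pt of margins, leaving 571.25 pt.
Subtracting 4 column gaps of 15 leaves 511.25 for 5 columns, so c = 102.25 pt.
4-column span = 4·102.25 + 3·15 = 454 pt.
454 − 3·20 = 394; ÷4 gives d = 98.5 pt.

98.5 pt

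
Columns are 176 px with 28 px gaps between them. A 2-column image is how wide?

Span of 2: 2·176 + 1·28 = 352 + 28 = 380 px.

380 px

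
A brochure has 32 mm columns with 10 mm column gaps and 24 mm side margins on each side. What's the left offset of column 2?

66 mm

Before column 2: the margin + 1 column + 1 column gap.
Offset = 24 + 1·(32 + 10) = 24 + 42 = 66 mm.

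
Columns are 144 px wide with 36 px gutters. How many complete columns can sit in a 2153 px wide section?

12 columns

Each extra column adds 144 + 36 = 180 px.
(2153 + 36) / 180 = 12.16, so 12 columns fit.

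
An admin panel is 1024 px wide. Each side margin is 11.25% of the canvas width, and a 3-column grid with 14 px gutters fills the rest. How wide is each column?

1024 × (1 − 2·11.25%) = 1024 × 77.5% = 793.6 px for the columns.
3 columns + 2 gutters: 3c + 2·14 = 793.6.
3c = 793.6 − 28 = 765.6, so c = 255.2 px.

255.2 px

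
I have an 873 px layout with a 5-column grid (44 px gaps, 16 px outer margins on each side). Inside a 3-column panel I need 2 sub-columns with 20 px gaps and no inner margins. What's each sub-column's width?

Outer content = 873 − 2·16 = 841 px.
5 columns + 4 gaps: 5c + 4·44 = 841.
5c = 841 − 176 = 665, so c = 133 px.
Span of 3: 3·133 + 2·44 = 399 + 88 = 487 px.
Subtracting 1 gap of 20 leaves 467 for 2 columns, so d = 233.5 px.

233.5 px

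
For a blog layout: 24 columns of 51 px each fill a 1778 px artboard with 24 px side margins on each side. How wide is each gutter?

22 px

Content width = 1778 − 2·24 = 1730 px.
Columns use 1224 px, leaving 506 px across 23 gutters = 22 px each.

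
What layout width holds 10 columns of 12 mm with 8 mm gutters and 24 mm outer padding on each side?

240 mm

Adding margins, columns and gutters: 48 + 120 + 72 = 240 mm.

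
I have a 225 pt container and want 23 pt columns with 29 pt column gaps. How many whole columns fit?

4 columns

4 columns: 4·23 + 3·29 = 179 pt ≤ 225.
5 columns: 231 pt > 225. So 4.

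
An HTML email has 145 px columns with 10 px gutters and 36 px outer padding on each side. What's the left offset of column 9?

1276 px

Before column 9: the margin + 8 columns + 8 gutters.
Offset = 36 + 8·(145 + 10) = 36 + 1240 = 1276 px.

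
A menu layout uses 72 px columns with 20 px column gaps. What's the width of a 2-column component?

2-column span = 2·72 + 1·20 = 164 px.

164 px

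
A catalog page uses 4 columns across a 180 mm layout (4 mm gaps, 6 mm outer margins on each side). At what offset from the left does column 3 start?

92 mm

Subtract both margins: 180 − 2·6 = 168 mm.
4 columns + 3 gaps: 4c + 3·4 = 168.
4c = 168 − 12 = 156, so c = 39 mm.
Before column 3: the margin + 2 columns + 2 gaps.
Offset = 6 + 2·(39 + 4) = 6 + 86 = 92 mm.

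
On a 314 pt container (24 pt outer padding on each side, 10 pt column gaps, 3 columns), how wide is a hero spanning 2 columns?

Take off 48 pt of margins, leaving 266 pt.
Subtracting 2 column gaps of 10 leaves 246 for 3 columns, so c = 82 pt.
2 columns plus 1 column gap: 164 + 10 = 174 pt.

174 pt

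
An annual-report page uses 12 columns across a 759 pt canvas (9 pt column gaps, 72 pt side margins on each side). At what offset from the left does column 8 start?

436 pt

Subtract both margins: 759 − 2·72 = 615 pt.
Subtracting 11 column gaps of 9 leaves 516 for 12 columns, so c = 43 pt.
Each column+gutter stride is 52 pt; 7 of them past the 72 pt margin is 72 + 364 = 436 pt.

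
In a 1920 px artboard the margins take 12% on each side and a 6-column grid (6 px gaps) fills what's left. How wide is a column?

238.2 px

Each margin = 12% of 1920 = 230.4 px; content = 1920 − 2·230.4 = 1459.2 px.
6 columns + 5 gaps: 6c + 5·6 = 1459.2.
6c = 1459.2 − 30 = 1429.2, so c = 238.2 px.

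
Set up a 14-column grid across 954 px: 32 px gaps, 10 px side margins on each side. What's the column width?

37 px

Subtract both margins: 954 − 2·10 = 934 px.
934 − 13·32 = 518; ÷14 gives c = 37 px.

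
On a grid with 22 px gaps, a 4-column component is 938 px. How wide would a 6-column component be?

4 columns + 3 gaps: 4c + 3·22 = 938.
4c = 938 − 66 = 872, so c = 218 px.
6-column span = 6·218 + 5·22 = 1418 px.

1418 px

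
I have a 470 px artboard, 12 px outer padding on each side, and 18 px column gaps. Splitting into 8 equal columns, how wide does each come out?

40 px

Content width = 470 − 2·12 = 446 px.
446 − 7·18 = 320; ÷8 gives c = 40 px.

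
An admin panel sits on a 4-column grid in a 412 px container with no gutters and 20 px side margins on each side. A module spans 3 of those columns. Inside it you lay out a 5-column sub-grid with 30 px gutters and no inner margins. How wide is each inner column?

31.8 px

Take off 40 px of margins, leaving 372 px.
372 / 4 = 93 px per column.
3-column span = 3·93 = 279 px.
5 columns + 4 gutters: 5d + 4·30 = 279.
5d = 279 − 120 = 159, so d = 31.8 px.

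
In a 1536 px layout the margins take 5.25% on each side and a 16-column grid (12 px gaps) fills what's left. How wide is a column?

Each margin = 5.25% of 1536 = 80.64 px; content = 1536 − 2·80.64 = 1374.72 px.
16c + 15·12 = 1374.72 → 16c = 1194.72 → c = 74.67 px.

74.67 px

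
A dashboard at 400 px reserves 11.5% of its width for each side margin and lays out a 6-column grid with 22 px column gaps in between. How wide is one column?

33 px

Each margin = 11.5% of 400 = 46 px; content = 400 − 2·46 = 308 px.
6 columns + 5 column gaps: 6c + 5·22 = 308.
6c = 308 − 110 = 198, so c = 33 px.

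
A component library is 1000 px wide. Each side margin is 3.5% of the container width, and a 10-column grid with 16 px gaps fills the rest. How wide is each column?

78.6 px

Each margin = 3.5% of 1000 = 35 px; content = 1000 − 2·35 = 930 px.
10 columns + 9 gaps: 10c + 9·16 = 930.
10c = 930 − 144 = 786, so c = 78.6 px.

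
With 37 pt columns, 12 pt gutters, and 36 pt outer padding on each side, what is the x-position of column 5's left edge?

Column 5 starts at margin + 4·(column + gutter) = 36 + 4·49 = 232 pt.

232 pt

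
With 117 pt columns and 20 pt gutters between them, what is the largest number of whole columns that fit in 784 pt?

5 columns

k columns need k·117 + (k−1)·20 = k·137 − 20.
k·137 − 20 ≤ 784 → k ≤ 804 / 137 ≈ 5.87, so k = 5.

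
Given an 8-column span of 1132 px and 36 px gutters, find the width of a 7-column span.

8c + 7·36 = 1132 → 8c = 880 → c = 110 px.
7-column span = 7·110 + 6·36 = 986 px.

986 px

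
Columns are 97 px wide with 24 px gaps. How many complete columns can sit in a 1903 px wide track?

15 columns

15 columns: 15·97 + 14·24 = 1791 px ≤ 1903.
16 columns: 1912 px > 1903. So 15.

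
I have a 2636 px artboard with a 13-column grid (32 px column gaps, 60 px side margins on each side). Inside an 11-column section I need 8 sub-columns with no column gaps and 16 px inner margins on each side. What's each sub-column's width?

261.5 px

Outer content = 2636 − 2·60 = 2516 px.
Subtracting 12 column gaps of 32 leaves 2132 for 13 columns, so c = 164 px.
11 columns plus 10 column gaps: 1804 + 320 = 2124 px.
Inner content = 2124 − 2·16 = 2092 px.
8d = 2092 → d = 261.5 px.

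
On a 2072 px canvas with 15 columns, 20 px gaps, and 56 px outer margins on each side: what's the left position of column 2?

188 px

Take off 112 px of margins, leaving 1960 px.
Subtracting 14 gaps of 20 leaves 1680 for 15 columns, so c = 112 px.
Each column+gutter stride is 132 px; 1 of them past the 56 px margin is 56 + 132 = 188 px.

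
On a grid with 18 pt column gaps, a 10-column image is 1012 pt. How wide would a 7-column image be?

Subtracting 9 column gaps of 18 leaves 850 for 10 columns, so c = 85 pt.
7-column span = 7·85 + 6·18 = 703 pt.

703 pt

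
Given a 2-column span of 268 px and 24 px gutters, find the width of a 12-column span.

268 − 1·24 = 244; ÷2 gives c = 122 px.
12-column span = 12·122 + 11·24 = 1728 px.

1728 px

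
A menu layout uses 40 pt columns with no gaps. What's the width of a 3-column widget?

With no gaps, 3 columns span 3·40 = 120 pt.

120 pt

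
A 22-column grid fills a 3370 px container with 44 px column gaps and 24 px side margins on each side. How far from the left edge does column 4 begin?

Inside the margins: 3370 − 48 = 3322 px.
22c + 21·44 = 3322 → 22c = 2398 → c = 109 px.
Each column+gutter stride is 153 px; 3 of them past the 24 px margin is 24 + 459 = 483 px.

483 px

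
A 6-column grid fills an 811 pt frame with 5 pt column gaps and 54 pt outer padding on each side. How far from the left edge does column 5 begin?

526 pt

Take off 108 pt of margins, leaving 703 pt.
6c + 5·5 = 703 → 6c = 678 → c = 113 pt.
Each column+gutter stride is 118 pt; 4 of them past the 54 pt margin is 54 + 472 = 526 pt.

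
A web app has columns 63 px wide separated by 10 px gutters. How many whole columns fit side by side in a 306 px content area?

k columns need k·63 + (k−1)·10 = k·73 − 10.
k·73 − 10 ≤ 306 → k ≤ 316 / 73 ≈ 4.33, so k = 4.

4 columns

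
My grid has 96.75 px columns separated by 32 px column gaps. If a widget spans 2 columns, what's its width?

225.5 px

Span of 2: 2·96.75 + 1·32 = 193.5 + 32 = 225.5 px.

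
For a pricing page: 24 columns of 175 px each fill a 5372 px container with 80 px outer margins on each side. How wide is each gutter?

Inside the margins: 5372 − 160 = 5212 px.
24 columns take 24·175 = 4200 px; remaining 1012 splits into 23 gutters.
g = 1012 / 23 = 44 px.

44 px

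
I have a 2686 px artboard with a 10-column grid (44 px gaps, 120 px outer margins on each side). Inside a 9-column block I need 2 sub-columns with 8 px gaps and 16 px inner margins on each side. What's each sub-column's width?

Subtract both margins: 2686 − 2·120 = 2446 px.
10 columns + 9 gaps: 10c + 9·44 = 2446.
10c = 2446 − 396 = 2050, so c = 205 px.
9 columns plus 8 gaps: 1845 + 352 = 2197 px.
Inner content = 2197 − 2·16 = 2165 px.
2 columns + 1 gap: 2d + 1·8 = 2165.
2d = 2165 − 8 = 2157, so d = 1078.5 px.

1078.5 px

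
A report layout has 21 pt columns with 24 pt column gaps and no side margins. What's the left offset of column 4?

135 pt

Each column+gutter stride is 45 pt; with no margin, 3 of them is 135 pt.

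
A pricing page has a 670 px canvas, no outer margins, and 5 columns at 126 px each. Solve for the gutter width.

5·126 + 4g = 670 → 4g = 40 → g = 10 px.

10 px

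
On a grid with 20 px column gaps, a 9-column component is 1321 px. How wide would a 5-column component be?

725 px

Subtracting 8 column gaps of 20 leaves 1161 for 9 columns, so c = 129 px.
5 columns plus 4 column gaps: 645 + 80 = 725 px.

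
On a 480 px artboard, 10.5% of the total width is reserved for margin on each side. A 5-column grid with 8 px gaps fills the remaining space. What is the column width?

69.44 px

480 × (1 − 2·10.5%) = 480 × 79% = 379.2 px for the columns.
5c + 4·8 = 379.2 → 5c = 347.2 → c = 69.44 px.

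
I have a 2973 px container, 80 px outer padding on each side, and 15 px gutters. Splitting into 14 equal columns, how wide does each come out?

187 px

Inside the margins: 2973 − 160 = 2813 px.
14c + 13·15 = 2813 → 14c = 2618 → c = 187 px.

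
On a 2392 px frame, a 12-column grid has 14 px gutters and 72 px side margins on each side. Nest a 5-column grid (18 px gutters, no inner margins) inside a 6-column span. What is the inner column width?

Outer content = 2392 − 2·72 = 2248 px.
12c + 11·14 = 2248 → 12c = 2094 → c = 174.5 px.
Span of 6: 6·174.5 + 5·14 = 1047 + 70 = 1117 px.
1117 − 4·18 = 1045; ÷5 gives d = 209 px.

209 px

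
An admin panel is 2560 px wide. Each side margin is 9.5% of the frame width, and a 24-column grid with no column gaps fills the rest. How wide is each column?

Margins: 9.5% × 2560 = 243.2 px each, so content = 2560 − 486.4 = 2073.6 px.
24c = 2073.6 → c = 86.4 px.

86.4 px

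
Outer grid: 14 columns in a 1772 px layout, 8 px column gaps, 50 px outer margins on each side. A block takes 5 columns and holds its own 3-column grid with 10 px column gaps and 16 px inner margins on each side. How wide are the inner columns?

Subtract both margins: 1772 − 2·50 = 1672 px.
14 columns + 13 column gaps: 14c + 13·8 = 1672.
14c = 1672 − 104 = 1568, so c = 112 px.
5-column span = 5·112 + 4·8 = 592 px.
Inner content = 592 − 2·16 = 560 px.
3d + 2·10 = 560 → 3d = 540 → d = 180 px.

180 px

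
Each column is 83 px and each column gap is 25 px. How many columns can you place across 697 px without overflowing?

k columns need k·83 + (k−1)·25 = k·108 − 25.
k·108 − 25 ≤ 697 → k ≤ 722 / 108 ≈ 6.69, so k = 6.

6 columns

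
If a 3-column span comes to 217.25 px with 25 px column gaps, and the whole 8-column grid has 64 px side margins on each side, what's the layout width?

3c + 2·25 = 217.25 → 3c = 167.25 → c = 55.75 px.
Layout = 2·64 + 8·55.75 + 7·25 = 128 + 446 + 175 = 749 px.

749 px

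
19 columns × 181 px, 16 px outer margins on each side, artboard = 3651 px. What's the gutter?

Take off 32 px of margins, leaving 3619 px.
19·181 + 18g = 3619 → 18g = 180 → g = 10 px.

10 px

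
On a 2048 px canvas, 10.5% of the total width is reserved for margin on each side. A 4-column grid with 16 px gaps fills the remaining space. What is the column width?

Margins: 10.5% × 2048 = 215.04 px each, so content = 2048 − 430.08 = 1617.92 px.
Subtracting 3 gaps of 16 leaves 1569.92 for 4 columns, so c = 392.48 px.

392.48 px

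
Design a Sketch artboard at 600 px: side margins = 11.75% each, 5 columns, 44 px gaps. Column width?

Each margin = 11.75% of 600 = 70.5 px; content = 600 − 2·70.5 = 459 px.
5 columns + 4 gaps: 5c + 4·44 = 459.
5c = 459 − 176 = 283, so c = 56.6 px.

56.6 px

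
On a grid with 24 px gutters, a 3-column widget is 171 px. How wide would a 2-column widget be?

171 − 2·24 = 123; ÷3 gives c = 41 px.
Span of 2: 2·41 + 1·24 = 82 + 24 = 106 px.

106 px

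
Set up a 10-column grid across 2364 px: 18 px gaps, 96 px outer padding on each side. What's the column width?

201 px

Inside the margins: 2364 − 192 = 2172 px.
Subtracting 9 gaps of 18 leaves 2010 for 10 columns, so c = 201 px.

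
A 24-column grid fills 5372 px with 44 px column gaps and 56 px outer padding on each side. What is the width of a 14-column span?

Take off 112 px of margins, leaving 5260 px.
Subtracting 23 column gaps of 44 leaves 4248 for 24 columns, so c = 177 px.
14 columns plus 13 column gaps: 2478 + 572 = 3050 px.

3050 px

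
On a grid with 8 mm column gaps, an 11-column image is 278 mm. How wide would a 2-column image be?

278 − 10·8 = 198; ÷11 gives c = 18 mm.
2 columns plus 1 column gap: 36 + 8 = 44 mm.

44 mm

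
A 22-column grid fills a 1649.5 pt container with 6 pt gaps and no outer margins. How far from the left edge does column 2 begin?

75.25 pt

Subtracting 21 gaps of 6 leaves 1523.5 for 22 columns, so c = 69.25 pt.
Each column+gutter stride is 75.25 pt; with no margin, 1 of them is 75.25 pt.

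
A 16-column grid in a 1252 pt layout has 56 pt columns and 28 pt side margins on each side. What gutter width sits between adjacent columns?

Subtract both margins: 1252 − 2·28 = 1196 pt.
Columns use 896 pt, leaving 300 pt across 15 gutters = 20 pt each.

20 pt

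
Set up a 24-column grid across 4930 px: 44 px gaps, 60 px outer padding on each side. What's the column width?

Subtract both margins: 4930 − 2·60 = 4810 px.
4810 − 23·44 = 3798; ÷24 gives c = 158.25 px.

158.25 px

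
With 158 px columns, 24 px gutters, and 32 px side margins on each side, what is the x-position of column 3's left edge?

Before column 3: the margin + 2 columns + 2 gutters.
Offset = 32 + 2·(158 + 24) = 32 + 364 = 396 px.

396 px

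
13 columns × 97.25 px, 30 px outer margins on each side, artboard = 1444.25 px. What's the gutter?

Inside the margins: 1444.25 − 60 = 1384.25 px.
13 columns take 13·97.25 = 1264.25 px; remaining 120 splits into 12 gutters.
g = 120 / 12 = 10 px.

10 px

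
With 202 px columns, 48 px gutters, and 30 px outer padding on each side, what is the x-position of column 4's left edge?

780 px

Each column+gutter stride is 250 px; 3 of them past the 30 px margin is 30 + 750 = 780 px.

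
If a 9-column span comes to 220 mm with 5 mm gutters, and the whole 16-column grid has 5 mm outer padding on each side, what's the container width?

405 mm

220 − 8·5 = 180; ÷9 gives c = 20 mm.
Container = 2·5 + 16·20 + 15·5 = 10 + 320 + 75 = 405 mm.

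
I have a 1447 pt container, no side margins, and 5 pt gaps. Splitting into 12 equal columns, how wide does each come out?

Subtracting 11 gaps of 5 leaves 1392 for 12 columns, so c = 116 pt.

116 pt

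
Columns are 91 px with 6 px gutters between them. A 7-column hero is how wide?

7 columns plus 6 gutters: 637 + 36 = 673 px.

673 px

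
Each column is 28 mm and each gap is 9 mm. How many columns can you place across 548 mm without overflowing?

15 columns

k columns need k·28 + (k−1)·9 = k·37 − 9.
k·37 − 9 ≤ 548 → k ≤ 557 / 37 ≈ 15.05, so k = 15.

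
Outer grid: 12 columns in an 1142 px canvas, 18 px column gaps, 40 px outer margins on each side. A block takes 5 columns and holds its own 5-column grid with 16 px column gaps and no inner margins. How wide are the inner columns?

Outer content = 1142 − 2·40 = 1062 px.
1062 − 11·18 = 864; ÷12 gives c = 72 px.
5 columns plus 4 column gaps: 360 + 72 = 432 px.
5d + 4·16 = 432 → 5d = 368 → d = 73.6 px.

73.6 px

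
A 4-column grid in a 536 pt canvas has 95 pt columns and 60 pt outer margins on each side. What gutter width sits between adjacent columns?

Subtract both margins: 536 − 2·60 = 416 pt.
4 columns take 4·95 = 380 pt; remaining 36 splits into 3 gutters.
g = 36 / 3 = 12 pt.

12 pt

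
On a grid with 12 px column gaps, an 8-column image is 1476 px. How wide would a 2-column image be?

360 px

8c + 7·12 = 1476 → 8c = 1392 → c = 174 px.
2 columns plus 1 column gap: 348 + 12 = 360 px.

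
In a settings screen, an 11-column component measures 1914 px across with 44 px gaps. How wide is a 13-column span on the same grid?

1914 − 10·44 = 1474; ÷11 gives c = 134 px.
Span of 13: 13·134 + 12·44 = 1742 + 528 = 2270 px.

2270 px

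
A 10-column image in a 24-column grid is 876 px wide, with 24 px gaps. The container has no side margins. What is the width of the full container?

2136 px

Subtracting 9 gaps of 24 leaves 660 for 10 columns, so c = 66 px.
Container = 24·66 + 23·24 = 1584 + 552 = 2136 px.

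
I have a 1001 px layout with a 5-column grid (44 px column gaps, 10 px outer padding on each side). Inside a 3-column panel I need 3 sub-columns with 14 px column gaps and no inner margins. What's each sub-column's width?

181 px

Take off 20 px of margins, leaving 981 px.
5c + 4·44 = 981 → 5c = 805 → c = 161 px.
3-column span = 3·161 + 2·44 = 571 px.
Subtracting 2 column gaps of 14 leaves 543 for 3 columns, so d = 181 px.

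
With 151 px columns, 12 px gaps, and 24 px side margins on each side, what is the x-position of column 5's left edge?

676 px

Column 5 starts at margin + 4·(column + gutter) = 24 + 4·163 = 676 px.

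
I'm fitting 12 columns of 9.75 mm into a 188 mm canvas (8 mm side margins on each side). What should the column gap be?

Content width = 188 − 2·8 = 172 mm.
Columns use 117 mm, leaving 55 mm across 11 column gaps = 5 mm each.

5 mm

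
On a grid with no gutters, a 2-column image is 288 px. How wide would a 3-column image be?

288 / 2 = 144 px per column.
3-column span = 3·144 = 432 px.

432 px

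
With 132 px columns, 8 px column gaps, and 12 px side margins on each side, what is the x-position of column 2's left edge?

Each column+gutter stride is 140 px; 1 of them past the 12 px margin is 12 + 140 = 152 px.

152 px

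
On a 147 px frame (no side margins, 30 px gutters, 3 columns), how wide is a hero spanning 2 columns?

3c + 2·30 = 147 → 3c = 87 → c = 29 px.
2 columns plus 1 gutter: 58 + 30 = 88 px.

88 px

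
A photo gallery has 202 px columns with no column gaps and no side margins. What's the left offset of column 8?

1414 px

Each column+gutter stride is 202 px; with no margin, 7 of them is 1414 px.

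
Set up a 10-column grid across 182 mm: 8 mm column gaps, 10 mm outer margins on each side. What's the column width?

Content width = 182 − 2·10 = 162 mm.
10 columns + 9 column gaps: 10c + 9·8 = 162.
10c = 162 − 72 = 90, so c = 9 mm.

9 mm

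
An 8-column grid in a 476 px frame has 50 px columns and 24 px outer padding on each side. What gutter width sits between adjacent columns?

4 px

Subtract both margins: 476 − 2·24 = 428 px.
8 columns take 8·50 = 400 px; remaining 28 splits into 7 gutters.
g = 28 / 7 = 4 px.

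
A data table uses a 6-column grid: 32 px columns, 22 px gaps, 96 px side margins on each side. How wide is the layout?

494 px

Adding margins, columns and gutters: 192 + 192 + 110 = 494 px.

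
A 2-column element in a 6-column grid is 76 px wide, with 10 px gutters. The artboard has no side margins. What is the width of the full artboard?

248 px

76 − 1·10 = 66; ÷2 gives c = 33 px.
Summing: 198 + 50 = 248 px.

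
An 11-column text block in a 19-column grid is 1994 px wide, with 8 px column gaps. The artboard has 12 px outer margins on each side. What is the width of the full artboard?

1994 − 10·8 = 1914; ÷11 gives c = 174 px.
Artboard = 2·12 + 19·174 + 18·8 = 24 + 3306 + 144 = 3474 px.

3474 px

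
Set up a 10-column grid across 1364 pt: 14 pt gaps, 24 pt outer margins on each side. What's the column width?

Subtract both margins: 1364 − 2·24 = 1316 pt.
10 columns + 9 gaps: 10c + 9·14 = 1316.
10c = 1316 − 126 = 1190, so c = 119 pt.

119 pt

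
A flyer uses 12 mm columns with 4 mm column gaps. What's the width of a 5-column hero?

5-column span = 5·12 + 4·4 = 76 mm.

76 mm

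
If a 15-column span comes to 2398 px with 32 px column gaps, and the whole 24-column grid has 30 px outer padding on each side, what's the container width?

2398 − 14·32 = 1950; ÷15 gives c = 130 px.
Total width: 2·30 + 24·130 + 23·32 = 3916 px.

3916 px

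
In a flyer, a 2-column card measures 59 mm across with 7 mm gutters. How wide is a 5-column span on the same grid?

158 mm

59 − 1·7 = 52; ÷2 gives c = 26 mm.
5 columns plus 4 gutters: 130 + 28 = 158 mm.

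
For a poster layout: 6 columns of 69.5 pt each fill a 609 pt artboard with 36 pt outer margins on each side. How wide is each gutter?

Inside the margins: 609 − 72 = 537 pt.
6 columns take 6·69.5 = 417 pt; remaining 120 splits into 5 gutters.
g = 120 / 5 = 24 pt.

24 pt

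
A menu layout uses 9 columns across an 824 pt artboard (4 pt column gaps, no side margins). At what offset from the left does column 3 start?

184 pt

9c + 8·4 = 824 → 9c = 792 → c = 88 pt.
Before column 3: 2 columns + 2 column gaps.
Offset = 2·(88 + 4) = 2·92 = 184 pt.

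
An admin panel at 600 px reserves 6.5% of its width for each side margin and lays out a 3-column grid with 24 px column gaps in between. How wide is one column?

158 px

Margins: 6.5% × 600 = 39 px each, so content = 600 − 78 = 522 px.
522 − 2·24 = 474; ÷3 gives c = 158 px.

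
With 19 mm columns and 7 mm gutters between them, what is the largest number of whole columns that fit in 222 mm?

k columns need k·19 + (k−1)·7 = k·26 − 7.
k·26 − 7 ≤ 222 → k ≤ 229 / 26 ≈ 8.81, so k = 8.

8 columns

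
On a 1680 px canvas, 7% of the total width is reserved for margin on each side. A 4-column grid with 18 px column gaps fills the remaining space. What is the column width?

347.7 px

1680 × (1 − 2·7%) = 1680 × 86% = 1444.8 px for the columns.
4c + 3·18 = 1444.8 → 4c = 1390.8 → c = 347.7 px.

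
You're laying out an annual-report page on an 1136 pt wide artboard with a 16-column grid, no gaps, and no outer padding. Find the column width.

1136 / 16 = 71 pt per column.

71 pt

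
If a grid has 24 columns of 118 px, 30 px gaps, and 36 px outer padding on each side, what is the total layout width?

3594 px

Layout = 2·36 + 24·118 + 23·30 = 72 + 2832 + 690 = 3594 px.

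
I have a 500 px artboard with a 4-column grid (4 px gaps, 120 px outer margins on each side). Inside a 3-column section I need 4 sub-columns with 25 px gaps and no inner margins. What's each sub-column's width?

Inside the margins: 500 − 240 = 260 px.
4 columns + 3 gaps: 4c + 3·4 = 260.
4c = 260 − 12 = 248, so c = 62 px.
3-column span = 3·62 + 2·4 = 194 px.
4d + 3·25 = 194 → 4d = 119 → d = 29.75 px.

29.75 px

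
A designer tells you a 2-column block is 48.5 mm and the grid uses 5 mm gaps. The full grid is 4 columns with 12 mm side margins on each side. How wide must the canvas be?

48.5 − 1·5 = 43.5; ÷2 gives c = 21.75 mm.
Adding margins, columns and gutters: 24 + 87 + 15 = 126 mm.

126 mm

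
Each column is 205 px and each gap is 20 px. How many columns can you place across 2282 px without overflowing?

10 columns

k columns need k·205 + (k−1)·20 = k·225 − 20.
k·225 − 20 ≤ 2282 → k ≤ 2302 / 225 ≈ 10.23, so k = 10.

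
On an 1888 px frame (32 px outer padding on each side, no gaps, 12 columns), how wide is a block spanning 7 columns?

Take off 64 px of margins, leaving 1824 px.
With no gaps, each column is 1824/12 = 152 px.
With no gaps, 7 columns span 7·152 = 1064 px.

1064 px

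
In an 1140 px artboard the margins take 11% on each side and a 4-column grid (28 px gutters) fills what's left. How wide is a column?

201.3 px

Margins: 11% × 1140 = 125.4 px each, so content = 1140 − 250.8 = 889.2 px.
889.2 − 3·28 = 805.2; ÷4 gives c = 201.3 px.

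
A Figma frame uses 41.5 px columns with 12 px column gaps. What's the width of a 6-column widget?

309 px

Span of 6: 6·41.5 + 5·12 = 249 + 60 = 309 px.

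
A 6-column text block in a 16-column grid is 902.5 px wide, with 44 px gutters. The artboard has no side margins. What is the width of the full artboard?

2480 px

6 columns + 5 gutters: 6c + 5·44 = 902.5.
6c = 902.5 − 220 = 682.5, so c = 113.75 px.
Artboard = 16·113.75 + 15·44 = 1820 + 660 = 2480 px.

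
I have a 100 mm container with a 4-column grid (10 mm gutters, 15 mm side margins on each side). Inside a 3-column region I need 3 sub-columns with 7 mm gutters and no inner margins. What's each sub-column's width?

12 mm

Inside the margins: 100 − 30 = 70 mm.
70 − 3·10 = 40; ÷4 gives c = 10 mm.
3 columns plus 2 gutters: 30 + 20 = 50 mm.
3 columns + 2 gutters: 3d + 2·7 = 50.
3d = 50 − 14 = 36, so d = 12 mm.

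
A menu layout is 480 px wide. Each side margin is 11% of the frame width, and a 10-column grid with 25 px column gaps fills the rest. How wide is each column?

480 × (1 − 2·11%) = 480 × 78% = 374.4 px for the columns.
374.4 − 9·25 = 149.4; ÷10 gives c = 14.94 px.

14.94 px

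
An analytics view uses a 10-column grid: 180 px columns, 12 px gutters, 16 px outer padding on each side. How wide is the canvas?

1940 px

Adding margins, columns and gutters: 32 + 1800 + 108 = 1940 px.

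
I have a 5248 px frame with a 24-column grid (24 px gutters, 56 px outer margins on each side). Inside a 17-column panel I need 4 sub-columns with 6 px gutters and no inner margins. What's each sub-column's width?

Outer content = 5248 − 2·56 = 5136 px.
24c + 23·24 = 5136 → 24c = 4584 → c = 191 px.
17-column span = 17·191 + 16·24 = 3631 px.
Subtracting 3 gutters of 6 leaves 3613 for 4 columns, so d = 903.25 px.

903.25 px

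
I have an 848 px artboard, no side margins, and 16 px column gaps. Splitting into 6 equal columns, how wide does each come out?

6 columns + 5 column gaps: 6c + 5·16 = 848.
6c = 848 − 80 = 768, so c = 128 px.

128 px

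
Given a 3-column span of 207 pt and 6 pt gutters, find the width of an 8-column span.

3 columns + 2 gutters: 3c + 2·6 = 207.
3c = 207 − 12 = 195, so c = 65 pt.
8-column span = 8·65 + 7·6 = 562 pt.

562 pt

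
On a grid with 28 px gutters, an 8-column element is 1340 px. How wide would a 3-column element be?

485 px

Subtracting 7 gutters of 28 leaves 1144 for 8 columns, so c = 143 px.
3 columns plus 2 gutters: 429 + 56 = 485 px.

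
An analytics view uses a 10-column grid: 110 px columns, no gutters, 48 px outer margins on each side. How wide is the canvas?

1196 px

Total width: 2·48 + 10·110 = 1196 px.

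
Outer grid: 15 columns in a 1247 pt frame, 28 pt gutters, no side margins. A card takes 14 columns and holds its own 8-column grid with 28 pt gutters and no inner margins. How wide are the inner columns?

1247 − 14·28 = 855; ÷15 gives c = 57 pt.
14-column span = 14·57 + 13·28 = 1162 pt.
8d + 7·28 = 1162 → 8d = 966 → d = 120.75 pt.

120.75 pt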